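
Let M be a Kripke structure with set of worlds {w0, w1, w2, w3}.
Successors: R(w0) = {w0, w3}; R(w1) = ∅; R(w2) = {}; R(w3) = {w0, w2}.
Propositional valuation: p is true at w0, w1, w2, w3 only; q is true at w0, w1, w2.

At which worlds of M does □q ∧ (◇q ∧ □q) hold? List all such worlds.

Let φ = □q ∧ (◇q ∧ □q). Evaluate φ at each world:
  w0 (successors {w0, w3}): φ is false.
  w1 (successors ∅): φ is false.
  w2 (successors ∅): φ is false.
  w3 (successors {w0, w2}): φ is true.
For instance, at w0:
  At w0: □q is false, ◇q ∧ □q is false, so □q ∧ (◇q ∧ □q) is false.
    At w0: □q requires q at every successor {w0, w3}.
      q fails at w3, so □q is false at w0.
    At w0: ◇q is true, □q is false, so ◇q ∧ □q is false.
      At w0: ◇q requires q at some successor in {w0, w3}.
        q holds at w0, so ◇q is true at w0.
      At w0: □q requires q at every successor {w0, w3}.
        q fails at w3, so □q is false at w0.
Satisfying worlds: {w3}

w3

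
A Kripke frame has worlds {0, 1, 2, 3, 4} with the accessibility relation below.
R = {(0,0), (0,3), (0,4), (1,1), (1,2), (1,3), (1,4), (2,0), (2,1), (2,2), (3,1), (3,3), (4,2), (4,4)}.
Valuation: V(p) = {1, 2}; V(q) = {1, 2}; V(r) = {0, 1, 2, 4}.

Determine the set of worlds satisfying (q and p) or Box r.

1, 2, 4

Recall that Box ψ holds at a world iff ψ holds at every accessible world, and Dia ψ holds iff ψ holds at some accessible world.
Let φ = (q and p) or Box r. Evaluate φ at each world:
  0 (successors {0, 3, 4}): φ is false.
  1 (successors {1, 2, 3, 4}): φ is true.
  2 (successors {0, 1, 2}): φ is true.
  3 (successors {1, 3}): φ is false.
  4 (successors {2, 4}): φ is true.
For instance, at 4:
  At 4: q and p is false, Box r is true, so (q and p) or Box r is true.
    At 4: Box r requires r at every successor {2, 4}.
      At 2: r is true.
      At 4: r is true.
    So Box r is true at 4.
Satisfying worlds: {1, 2, 4}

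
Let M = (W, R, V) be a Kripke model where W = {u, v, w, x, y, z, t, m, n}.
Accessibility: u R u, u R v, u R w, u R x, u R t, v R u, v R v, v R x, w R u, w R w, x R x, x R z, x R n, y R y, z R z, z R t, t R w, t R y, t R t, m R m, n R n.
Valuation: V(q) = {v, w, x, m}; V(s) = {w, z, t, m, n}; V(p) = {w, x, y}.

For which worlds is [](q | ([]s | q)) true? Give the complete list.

x, m, n

Let φ = [](q | ([]s | q)). Evaluate φ at each world:
  u (successors {u, v, w, x, t}): φ is false.
  v (successors {u, v, x}): φ is false.
  w (successors {u, w}): φ is false.
  x (successors {x, z, n}): φ is true.
  y (successors {y}): φ is false.
  z (successors {z, t}): φ is false.
  t (successors {w, y, t}): φ is false.
  m (successors {m}): φ is true.
  n (successors {n}): φ is true.
For instance, at n:
  At n: [](q | ([]s | q)) requires q | ([]s | q) at every successor {n}.
      At n: q is false, []s | q is true, so q | ([]s | q) is true.
  So [](q | ([]s | q)) is true at n.
Satisfying worlds: {x, m, n}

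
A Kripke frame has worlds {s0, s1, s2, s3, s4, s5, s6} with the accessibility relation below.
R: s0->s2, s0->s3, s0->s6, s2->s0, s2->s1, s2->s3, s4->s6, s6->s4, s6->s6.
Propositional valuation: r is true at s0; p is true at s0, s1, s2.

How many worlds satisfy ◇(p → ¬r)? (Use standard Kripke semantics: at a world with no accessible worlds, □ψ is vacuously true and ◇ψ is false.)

4

Let φ = ◇(p → ¬r). Evaluate φ at each world:
  s0 (successors {s2, s3, s6}): φ is true.
  s1 (successors ∅): φ is false.
  s2 (successors {s0, s1, s3}): φ is true.
  s3 (successors ∅): φ is false.
  s4 (successors {s6}): φ is true.
  s5 (successors ∅): φ is false.
  s6 (successors {s4, s6}): φ is true.
For instance, at s6:
  At s6: ◇(p → ¬r) requires p → ¬r at some successor in {s4, s6}.
    p → ¬r holds at s4, so ◇(p → ¬r) is true at s6.
Satisfying worlds: {s0, s2, s4, s6}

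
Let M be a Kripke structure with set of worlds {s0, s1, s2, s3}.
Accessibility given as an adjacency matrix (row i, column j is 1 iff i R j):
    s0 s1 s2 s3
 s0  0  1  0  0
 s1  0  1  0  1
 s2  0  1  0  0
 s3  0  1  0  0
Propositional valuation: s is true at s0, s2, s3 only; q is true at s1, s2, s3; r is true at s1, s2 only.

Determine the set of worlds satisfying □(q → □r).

none

Recall that □ψ holds at a world iff ψ holds at every accessible world, and ◇ψ holds iff ψ holds at some accessible world.
Let φ = □(q → □r). Evaluate φ at each world:
  s0 (successors {s1}): φ is false.
  s1 (successors {s1, s3}): φ is false.
  s2 (successors {s1}): φ is false.
  s3 (successors {s1}): φ is false.
For instance, at s0:
  At s0: □(q → □r) requires q → □r at every successor {s1}.
    q → □r fails at s1, so □(q → □r) is false at s0.
      At s1: q is true, □r is false, so q → □r is false.
Satisfying worlds: none.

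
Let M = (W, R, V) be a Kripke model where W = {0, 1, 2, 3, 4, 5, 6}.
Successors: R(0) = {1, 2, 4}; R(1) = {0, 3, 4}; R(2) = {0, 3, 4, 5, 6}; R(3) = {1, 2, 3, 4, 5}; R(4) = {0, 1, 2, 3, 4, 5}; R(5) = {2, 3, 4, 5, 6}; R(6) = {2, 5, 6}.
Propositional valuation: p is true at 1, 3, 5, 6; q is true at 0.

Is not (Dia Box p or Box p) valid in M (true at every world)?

Let φ = not (Dia Box p or Box p). Evaluate φ at each world:
  0 (successors {1, 2, 4}): φ is true.
  1 (successors {0, 3, 4}): φ is true.
  2 (successors {0, 3, 4, 5, 6}): φ is true.
  3 (successors {1, 2, 3, 4, 5}): φ is true.
  4 (successors {0, 1, 2, 3, 4, 5}): φ is true.
  5 (successors {2, 3, 4, 5, 6}): φ is true.
  6 (successors {2, 5, 6}): φ is true.
For instance, at 1:
  At 1: Dia Box p or Box p is false, so not (Dia Box p or Box p) is true.
    At 1: Dia Box p is false, Box p is false, so Dia Box p or Box p is false.
      At 1: Dia Box p requires Box p at some successor in {0, 3, 4}.
        At 0: Box p is false.
        At 3: Box p is false.
        At 4: Box p is false.
      So Dia Box p is false at 1.
      At 1: Box p requires p at every successor {0, 3, 4}.
        p fails at 0, so Box p is false at 1.

Yes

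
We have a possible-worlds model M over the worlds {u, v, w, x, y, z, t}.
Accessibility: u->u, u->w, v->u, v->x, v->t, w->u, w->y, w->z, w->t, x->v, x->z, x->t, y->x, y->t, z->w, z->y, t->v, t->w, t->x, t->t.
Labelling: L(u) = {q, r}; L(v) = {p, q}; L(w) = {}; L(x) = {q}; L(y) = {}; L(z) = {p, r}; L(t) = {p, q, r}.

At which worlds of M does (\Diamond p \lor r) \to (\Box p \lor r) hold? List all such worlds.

u, x, z, t

Let φ = (\Diamond p \lor r) \to (\Box p \lor r). Evaluate φ at each world:
  u (successors {u, w}): φ is true.
  v (successors {u, x, t}): φ is false.
  w (successors {u, y, z, t}): φ is false.
  x (successors {v, z, t}): φ is true.
  y (successors {x, t}): φ is false.
  z (successors {w, y}): φ is true.
  t (successors {v, w, x, t}): φ is true.
For instance, at w:
  At w: \Diamond p \lor r is true, \Box p \lor r is false, so (\Diamond p \lor r) \to (\Box p \lor r) is false.
    At w: \Diamond p is true, r is false, so \Diamond p \lor r is true.
      At w: \Diamond p requires p at some successor in {u, y, z, t}.
        p holds at z, so \Diamond p is true at w.
    At w: \Box p is false, r is false, so \Box p \lor r is false.
      At w: \Box p requires p at every successor {u, y, z, t}.
        p fails at u, so \Box p is false at w.
Satisfying worlds: {u, x, z, t}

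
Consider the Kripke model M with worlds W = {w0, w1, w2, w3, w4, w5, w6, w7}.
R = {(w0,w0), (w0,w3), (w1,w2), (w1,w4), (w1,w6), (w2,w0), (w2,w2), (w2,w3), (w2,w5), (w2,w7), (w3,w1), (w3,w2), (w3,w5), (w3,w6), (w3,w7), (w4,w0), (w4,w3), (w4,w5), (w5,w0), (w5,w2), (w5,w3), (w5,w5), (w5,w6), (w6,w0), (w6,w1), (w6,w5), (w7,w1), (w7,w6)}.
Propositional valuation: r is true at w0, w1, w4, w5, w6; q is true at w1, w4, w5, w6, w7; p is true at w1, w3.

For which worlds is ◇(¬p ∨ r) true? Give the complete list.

Recall that ◇ψ holds at a world iff ψ holds at some accessible world.
Let φ = ◇(¬p ∨ r). Evaluate φ at each world:
  w0 (successors {w0, w3}): φ is true.
  w1 (successors {w2, w4, w6}): φ is true.
  w2 (successors {w0, w2, w3, w5, w7}): φ is true.
  w3 (successors {w1, w2, w5, w6, w7}): φ is true.
  w4 (successors {w0, w3, w5}): φ is true.
  w5 (successors {w0, w2, w3, w5, w6}): φ is true.
  w6 (successors {w0, w1, w5}): φ is true.
  w7 (successors {w1, w6}): φ is true.
For instance, at w4:
  At w4: ◇(¬p ∨ r) requires ¬p ∨ r at some successor in {w0, w3, w5}.
    ¬p ∨ r holds at w0, so ◇(¬p ∨ r) is true at w4.
Satisfying worlds: {w0, w1, w2, w3, w4, w5, w6, w7}

w0, w1, w2, w3, w4, w5, w6, w7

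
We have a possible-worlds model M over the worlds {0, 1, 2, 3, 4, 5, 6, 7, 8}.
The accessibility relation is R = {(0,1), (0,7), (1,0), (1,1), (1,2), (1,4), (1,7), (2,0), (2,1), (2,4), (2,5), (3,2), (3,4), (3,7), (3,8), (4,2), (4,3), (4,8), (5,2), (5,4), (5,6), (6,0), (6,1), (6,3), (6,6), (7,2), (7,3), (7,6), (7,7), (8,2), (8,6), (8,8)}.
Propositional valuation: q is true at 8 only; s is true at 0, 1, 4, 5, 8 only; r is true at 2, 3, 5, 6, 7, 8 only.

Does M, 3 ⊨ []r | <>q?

Recall that []ψ holds at a world iff ψ holds at every accessible world, and <>ψ holds iff ψ holds at some accessible world.
At 3: []r is false, <>q is true, so []r | <>q is true.
  At 3: []r requires r at every successor {2, 4, 7, 8}.
    r fails at 4, so []r is false at 3.
  At 3: <>q requires q at some successor in {2, 4, 7, 8}.
    q holds at 8, so <>q is true at 3.

Yes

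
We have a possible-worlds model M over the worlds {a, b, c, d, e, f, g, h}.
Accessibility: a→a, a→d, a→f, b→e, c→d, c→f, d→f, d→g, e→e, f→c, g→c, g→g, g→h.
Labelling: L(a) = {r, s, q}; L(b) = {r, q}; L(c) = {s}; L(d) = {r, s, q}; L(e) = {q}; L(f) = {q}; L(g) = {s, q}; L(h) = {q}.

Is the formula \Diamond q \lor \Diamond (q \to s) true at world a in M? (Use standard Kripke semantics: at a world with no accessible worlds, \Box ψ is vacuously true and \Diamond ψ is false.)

Yes

Recall that \Diamond ψ holds at a world iff ψ holds at some accessible world.
At a: \Diamond q is true, \Diamond (q \to s) is true, so \Diamond q \lor \Diamond (q \to s) is true.
  At a: \Diamond q requires q at some successor in {a, d, f}.
    q holds at a, so \Diamond q is true at a.
  At a: \Diamond (q \to s) requires q \to s at some successor in {a, d, f}.
    q \to s holds at a, so \Diamond (q \to s) is true at a.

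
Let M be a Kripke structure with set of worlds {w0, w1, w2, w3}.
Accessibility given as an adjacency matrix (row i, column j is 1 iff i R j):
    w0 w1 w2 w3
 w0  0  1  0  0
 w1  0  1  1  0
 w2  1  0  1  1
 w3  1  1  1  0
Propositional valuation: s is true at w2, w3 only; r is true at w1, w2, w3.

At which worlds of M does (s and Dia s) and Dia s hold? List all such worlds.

w2, w3

Recall that Dia ψ holds at a world iff ψ holds at some accessible world.
Let φ = (s and Dia s) and Dia s. Evaluate φ at each world:
  w0 (successors {w1}): φ is false.
  w1 (successors {w1, w2}): φ is false.
  w2 (successors {w0, w2, w3}): φ is true.
  w3 (successors {w0, w1, w2}): φ is true.
For instance, at w3:
  At w3: s and Dia s is true, Dia s is true, so (s and Dia s) and Dia s is true.
    At w3: s is true, Dia s is true, so s and Dia s is true.
      At w3: Dia s requires s at some successor in {w0, w1, w2}.
        s holds at w2, so Dia s is true at w3.
    At w3: Dia s requires s at some successor in {w0, w1, w2}.
      s holds at w2, so Dia s is true at w3.
Satisfying worlds: {w2, w3}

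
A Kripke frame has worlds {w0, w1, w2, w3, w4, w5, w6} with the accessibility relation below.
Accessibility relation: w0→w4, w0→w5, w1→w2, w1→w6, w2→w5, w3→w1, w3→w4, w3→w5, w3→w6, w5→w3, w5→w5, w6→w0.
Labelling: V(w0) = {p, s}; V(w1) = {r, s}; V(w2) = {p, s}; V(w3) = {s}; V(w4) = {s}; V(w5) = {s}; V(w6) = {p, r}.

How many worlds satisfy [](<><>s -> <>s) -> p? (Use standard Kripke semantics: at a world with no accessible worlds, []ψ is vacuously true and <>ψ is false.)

Let φ = [](<><>s -> <>s) -> p. Evaluate φ at each world:
  w0 (successors {w4, w5}): φ is true.
  w1 (successors {w2, w6}): φ is false.
  w2 (successors {w5}): φ is true.
  w3 (successors {w1, w4, w5, w6}): φ is false.
  w4 (successors ∅): φ is false.
  w5 (successors {w3, w5}): φ is false.
  w6 (successors {w0}): φ is true.
For instance, at w2:
  At w2: [](<><>s -> <>s) is true, p is true, so [](<><>s -> <>s) -> p is true.
    At w2: [](<><>s -> <>s) requires <><>s -> <>s at every successor {w5}.
      At w5: <><>s -> <>s is true.
    So [](<><>s -> <>s) is true at w2.
Satisfying worlds: {w0, w2, w6}

3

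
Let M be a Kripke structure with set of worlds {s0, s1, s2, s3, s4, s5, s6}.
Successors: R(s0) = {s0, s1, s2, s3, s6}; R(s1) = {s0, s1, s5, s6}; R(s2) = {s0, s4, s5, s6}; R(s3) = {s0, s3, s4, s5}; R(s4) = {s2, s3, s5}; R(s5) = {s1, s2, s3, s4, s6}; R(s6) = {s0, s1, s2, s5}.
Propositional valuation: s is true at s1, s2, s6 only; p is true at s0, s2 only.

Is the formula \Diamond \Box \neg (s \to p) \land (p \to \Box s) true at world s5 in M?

No

At s5: \Diamond \Box \neg (s \to p) is false, p \to \Box s is true, so \Diamond \Box \neg (s \to p) \land (p \to \Box s) is false.
  At s5: \Diamond \Box \neg (s \to p) requires \Box \neg (s \to p) at some successor in {s1, s2, s3, s4, s6}.
    At s1: \Box \neg (s \to p) is false.
    At s2: \Box \neg (s \to p) is false.
    At s3: \Box \neg (s \to p) is false.
    At s4: \Box \neg (s \to p) is false.
    At s6: \Box \neg (s \to p) is false.
  So \Diamond \Box \neg (s \to p) is false at s5.
  At s5: p is false, \Box s is false, so p \to \Box s is true.
    At s5: \Box s requires s at every successor {s1, s2, s3, s4, s6}.
      s fails at s3, so \Box s is false at s5.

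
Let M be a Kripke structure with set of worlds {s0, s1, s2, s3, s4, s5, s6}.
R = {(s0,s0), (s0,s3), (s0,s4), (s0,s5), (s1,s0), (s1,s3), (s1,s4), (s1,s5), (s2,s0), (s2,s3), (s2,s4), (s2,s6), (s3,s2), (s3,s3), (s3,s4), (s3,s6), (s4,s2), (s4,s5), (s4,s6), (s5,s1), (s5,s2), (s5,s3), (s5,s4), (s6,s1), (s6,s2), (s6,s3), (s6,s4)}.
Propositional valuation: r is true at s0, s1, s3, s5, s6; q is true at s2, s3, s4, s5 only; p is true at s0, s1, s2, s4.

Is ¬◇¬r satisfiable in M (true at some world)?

Let φ = ¬◇¬r. Evaluate φ at each world:
  s0 (successors {s0, s3, s4, s5}): φ is false.
  s1 (successors {s0, s3, s4, s5}): φ is false.
  s2 (successors {s0, s3, s4, s6}): φ is false.
  s3 (successors {s2, s3, s4, s6}): φ is false.
  s4 (successors {s2, s5, s6}): φ is false.
  s5 (successors {s1, s2, s3, s4}): φ is false.
  s6 (successors {s1, s2, s3, s4}): φ is false.
For instance, at s5:
  At s5: ◇¬r is true, so ¬◇¬r is false.
    At s5: ◇¬r requires ¬r at some successor in {s1, s2, s3, s4}.
      ¬r holds at s2, so ◇¬r is true at s5.

No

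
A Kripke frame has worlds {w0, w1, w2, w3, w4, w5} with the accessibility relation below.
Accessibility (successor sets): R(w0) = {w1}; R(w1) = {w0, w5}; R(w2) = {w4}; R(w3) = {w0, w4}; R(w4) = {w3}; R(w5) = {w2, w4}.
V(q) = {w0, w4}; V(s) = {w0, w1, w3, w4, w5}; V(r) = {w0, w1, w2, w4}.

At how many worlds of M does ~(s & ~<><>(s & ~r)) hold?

Let φ = ~(s & ~<><>(s & ~r)). Evaluate φ at each world:
  w0 (successors {w1}): φ is true.
  w1 (successors {w0, w5}): φ is false.
  w2 (successors {w4}): φ is true.
  w3 (successors {w0, w4}): φ is true.
  w4 (successors {w3}): φ is false.
  w5 (successors {w2, w4}): φ is true.
For instance, at w3:
  At w3: s & ~<><>(s & ~r) is false, so ~(s & ~<><>(s & ~r)) is true.
    At w3: s is true, ~<><>(s & ~r) is false, so s & ~<><>(s & ~r) is false.
      At w3: <><>(s & ~r) is true, so ~<><>(s & ~r) is false.
Satisfying worlds: {w0, w2, w3, w5}

4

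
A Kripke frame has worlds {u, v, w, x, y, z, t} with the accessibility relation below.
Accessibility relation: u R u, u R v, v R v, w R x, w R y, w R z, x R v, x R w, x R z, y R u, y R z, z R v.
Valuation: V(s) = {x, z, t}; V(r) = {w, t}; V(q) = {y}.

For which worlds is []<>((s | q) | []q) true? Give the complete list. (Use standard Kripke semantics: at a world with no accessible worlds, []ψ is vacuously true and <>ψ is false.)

Recall that []ψ holds at a world iff ψ holds at every accessible world, and <>ψ holds iff ψ holds at some accessible world.
Let φ = []<>((s | q) | []q). Evaluate φ at each world:
  u (successors {u, v}): φ is false.
  v (successors {v}): φ is false.
  w (successors {x, y, z}): φ is false.
  x (successors {v, w, z}): φ is false.
  y (successors {u, z}): φ is false.
  z (successors {v}): φ is false.
  t (successors ∅): φ is true.
For instance, at w:
  At w: []<>((s | q) | []q) requires <>((s | q) | []q) at every successor {x, y, z}.
    <>((s | q) | []q) fails at z, so []<>((s | q) | []q) is false at w.
      At z: <>((s | q) | []q) requires (s | q) | []q at some successor in {v}.
        At v: (s | q) | []q is false.
      So <>((s | q) | []q) is false at z.
Satisfying worlds: {t}

t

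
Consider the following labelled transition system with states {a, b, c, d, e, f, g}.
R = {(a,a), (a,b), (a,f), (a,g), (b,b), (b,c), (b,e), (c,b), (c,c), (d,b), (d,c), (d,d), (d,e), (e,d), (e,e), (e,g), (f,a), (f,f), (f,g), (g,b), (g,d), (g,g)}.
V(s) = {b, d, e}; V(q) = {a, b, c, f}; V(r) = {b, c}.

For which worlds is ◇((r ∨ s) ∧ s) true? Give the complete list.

a, b, c, d, e, g

Recall that ◇ψ holds at a world iff ψ holds at some accessible world.
Let φ = ◇((r ∨ s) ∧ s). Evaluate φ at each world:
  a (successors {a, b, f, g}): φ is true.
  b (successors {b, c, e}): φ is true.
  c (successors {b, c}): φ is true.
  d (successors {b, c, d, e}): φ is true.
  e (successors {d, e, g}): φ is true.
  f (successors {a, f, g}): φ is false.
  g (successors {b, d, g}): φ is true.
For instance, at b:
  At b: ◇((r ∨ s) ∧ s) requires (r ∨ s) ∧ s at some successor in {b, c, e}.
    (r ∨ s) ∧ s holds at b, so ◇((r ∨ s) ∧ s) is true at b.
Satisfying worlds: {a, b, c, d, e, g}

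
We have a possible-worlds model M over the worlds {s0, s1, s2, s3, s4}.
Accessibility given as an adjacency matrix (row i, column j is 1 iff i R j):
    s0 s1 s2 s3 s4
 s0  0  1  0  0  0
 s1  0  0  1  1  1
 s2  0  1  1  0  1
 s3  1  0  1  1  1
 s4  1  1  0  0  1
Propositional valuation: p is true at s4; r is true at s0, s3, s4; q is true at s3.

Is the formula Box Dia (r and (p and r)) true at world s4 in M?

At s4: Box Dia (r and (p and r)) requires Dia (r and (p and r)) at every successor {s0, s1, s4}.
  Dia (r and (p and r)) fails at s0, so Box Dia (r and (p and r)) is false at s4.
    At s0: Dia (r and (p and r)) requires r and (p and r) at some successor in {s1}.
      At s1: r and (p and r) is false.
    So Dia (r and (p and r)) is false at s0.

No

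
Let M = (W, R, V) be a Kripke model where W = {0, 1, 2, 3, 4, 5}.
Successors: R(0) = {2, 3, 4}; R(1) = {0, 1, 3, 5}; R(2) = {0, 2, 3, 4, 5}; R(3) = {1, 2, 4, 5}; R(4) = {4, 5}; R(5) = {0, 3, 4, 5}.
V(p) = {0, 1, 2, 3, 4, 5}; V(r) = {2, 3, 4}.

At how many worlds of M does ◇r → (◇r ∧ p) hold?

Let φ = ◇r → (◇r ∧ p). Evaluate φ at each world:
  0 (successors {2, 3, 4}): φ is true.
  1 (successors {0, 1, 3, 5}): φ is true.
  2 (successors {0, 2, 3, 4, 5}): φ is true.
  3 (successors {1, 2, 4, 5}): φ is true.
  4 (successors {4, 5}): φ is true.
  5 (successors {0, 3, 4, 5}): φ is true.
For instance, at 0:
  At 0: ◇r is true, ◇r ∧ p is true, so ◇r → (◇r ∧ p) is true.
    At 0: ◇r requires r at some successor in {2, 3, 4}.
      r holds at 2, so ◇r is true at 0.
    At 0: ◇r is true, p is true, so ◇r ∧ p is true.
      At 0: ◇r requires r at some successor in {2, 3, 4}.
        r holds at 2, so ◇r is true at 0.
Satisfying worlds: {0, 1, 2, 3, 4, 5}

6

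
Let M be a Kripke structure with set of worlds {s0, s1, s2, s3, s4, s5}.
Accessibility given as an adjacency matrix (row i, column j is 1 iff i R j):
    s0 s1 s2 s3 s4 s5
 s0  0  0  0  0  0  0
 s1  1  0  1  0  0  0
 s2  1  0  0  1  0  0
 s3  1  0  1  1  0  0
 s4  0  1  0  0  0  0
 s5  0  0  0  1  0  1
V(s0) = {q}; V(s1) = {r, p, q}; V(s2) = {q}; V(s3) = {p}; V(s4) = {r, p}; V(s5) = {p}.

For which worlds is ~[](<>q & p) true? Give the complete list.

Let φ = ~[](<>q & p). Evaluate φ at each world:
  s0 (successors ∅): φ is false.
  s1 (successors {s0, s2}): φ is true.
  s2 (successors {s0, s3}): φ is true.
  s3 (successors {s0, s2, s3}): φ is true.
  s4 (successors {s1}): φ is false.
  s5 (successors {s3, s5}): φ is true.
For instance, at s2:
  At s2: [](<>q & p) is false, so ~[](<>q & p) is true.
    At s2: [](<>q & p) requires <>q & p at every successor {s0, s3}.
      <>q & p fails at s0, so [](<>q & p) is false at s2.
Satisfying worlds: {s1, s2, s3, s5}

s1, s2, s3, s5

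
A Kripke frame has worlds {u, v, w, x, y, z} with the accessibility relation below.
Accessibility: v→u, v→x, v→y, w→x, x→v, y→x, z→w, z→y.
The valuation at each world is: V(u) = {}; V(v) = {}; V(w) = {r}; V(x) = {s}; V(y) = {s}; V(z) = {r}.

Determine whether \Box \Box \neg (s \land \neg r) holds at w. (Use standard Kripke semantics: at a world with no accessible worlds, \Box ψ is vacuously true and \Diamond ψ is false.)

Yes

Recall that \Box ψ holds at a world iff ψ holds at every accessible world, and \Diamond ψ holds iff ψ holds at some accessible world.
At w: \Box \Box \neg (s \land \neg r) requires \Box \neg (s \land \neg r) at every successor {x}.
    At x: \Box \neg (s \land \neg r) requires \neg (s \land \neg r) at every successor {v}.
      At v: \neg (s \land \neg r) is true.
    So \Box \neg (s \land \neg r) is true at x.
So \Box \Box \neg (s \land \neg r) is true at w.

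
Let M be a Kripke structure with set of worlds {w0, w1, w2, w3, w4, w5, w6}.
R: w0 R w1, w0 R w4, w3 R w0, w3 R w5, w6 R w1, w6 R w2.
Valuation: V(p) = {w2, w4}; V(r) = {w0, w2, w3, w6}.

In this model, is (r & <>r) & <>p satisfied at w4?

At w4: r & <>r is false, <>p is false, so (r & <>r) & <>p is false.
  At w4: r is false, <>r is false, so r & <>r is false.
    At w4: no accessible worlds, so <>r is false.
  At w4: no accessible worlds, so <>p is false.

No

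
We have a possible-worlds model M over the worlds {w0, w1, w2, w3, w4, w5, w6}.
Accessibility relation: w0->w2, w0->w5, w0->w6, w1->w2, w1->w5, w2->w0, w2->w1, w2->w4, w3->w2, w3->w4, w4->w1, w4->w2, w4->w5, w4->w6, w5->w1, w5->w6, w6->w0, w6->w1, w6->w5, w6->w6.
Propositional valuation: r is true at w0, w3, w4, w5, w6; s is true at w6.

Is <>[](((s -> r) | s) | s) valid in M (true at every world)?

Yes

Let φ = <>[](((s -> r) | s) | s). Evaluate φ at each world:
  w0 (successors {w2, w5, w6}): φ is true.
  w1 (successors {w2, w5}): φ is true.
  w2 (successors {w0, w1, w4}): φ is true.
  w3 (successors {w2, w4}): φ is true.
  w4 (successors {w1, w2, w5, w6}): φ is true.
  w5 (successors {w1, w6}): φ is true.
  w6 (successors {w0, w1, w5, w6}): φ is true.
For instance, at w2:
  At w2: <>[](((s -> r) | s) | s) requires [](((s -> r) | s) | s) at some successor in {w0, w1, w4}.
    [](((s -> r) | s) | s) holds at w0, so <>[](((s -> r) | s) | s) is true at w2.
      At w0: [](((s -> r) | s) | s) requires ((s -> r) | s) | s at every successor {w2, w5, w6}.
        At w2: ((s -> r) | s) | s is true.
        At w5: ((s -> r) | s) | s is true.
        At w6: ((s -> r) | s) | s is true.
      So [](((s -> r) | s) | s) is true at w0.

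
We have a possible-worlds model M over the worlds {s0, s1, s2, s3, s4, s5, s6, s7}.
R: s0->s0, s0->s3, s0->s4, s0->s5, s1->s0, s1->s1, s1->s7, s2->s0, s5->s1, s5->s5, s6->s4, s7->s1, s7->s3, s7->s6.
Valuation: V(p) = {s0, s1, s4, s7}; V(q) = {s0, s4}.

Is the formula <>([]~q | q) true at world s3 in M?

At s3: no accessible worlds, so <>([]~q | q) is false.

No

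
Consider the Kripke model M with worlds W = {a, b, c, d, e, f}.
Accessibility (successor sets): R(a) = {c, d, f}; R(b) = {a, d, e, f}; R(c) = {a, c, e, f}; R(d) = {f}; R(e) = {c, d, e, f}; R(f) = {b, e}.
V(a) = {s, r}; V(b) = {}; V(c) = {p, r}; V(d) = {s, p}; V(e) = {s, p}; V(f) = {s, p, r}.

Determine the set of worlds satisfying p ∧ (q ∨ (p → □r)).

d

Let φ = p ∧ (q ∨ (p → □r)). Evaluate φ at each world:
  a (successors {c, d, f}): φ is false.
  b (successors {a, d, e, f}): φ is false.
  c (successors {a, c, e, f}): φ is false.
  d (successors {f}): φ is true.
  e (successors {c, d, e, f}): φ is false.
  f (successors {b, e}): φ is false.
For instance, at b:
  At b: p is false, q ∨ (p → □r) is true, so p ∧ (q ∨ (p → □r)) is false.
    At b: q is false, p → □r is true, so q ∨ (p → □r) is true.
      At b: p is false, □r is false, so p → □r is true.
Satisfying worlds: {d}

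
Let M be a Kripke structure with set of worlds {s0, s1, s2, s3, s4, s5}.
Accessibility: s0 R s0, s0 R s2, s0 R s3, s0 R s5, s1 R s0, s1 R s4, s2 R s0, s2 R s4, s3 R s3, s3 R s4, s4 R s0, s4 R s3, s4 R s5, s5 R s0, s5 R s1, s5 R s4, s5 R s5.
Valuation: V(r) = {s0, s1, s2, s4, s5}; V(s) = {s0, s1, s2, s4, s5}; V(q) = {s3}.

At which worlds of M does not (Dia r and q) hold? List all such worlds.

Let φ = not (Dia r and q). Evaluate φ at each world:
  s0 (successors {s0, s2, s3, s5}): φ is true.
  s1 (successors {s0, s4}): φ is true.
  s2 (successors {s0, s4}): φ is true.
  s3 (successors {s3, s4}): φ is false.
  s4 (successors {s0, s3, s5}): φ is true.
  s5 (successors {s0, s1, s4, s5}): φ is true.
For instance, at s0:
  At s0: Dia r and q is false, so not (Dia r and q) is true.
    At s0: Dia r is true, q is false, so Dia r and q is false.
      At s0: Dia r requires r at some successor in {s0, s2, s3, s5}.
        r holds at s0, so Dia r is true at s0.
Satisfying worlds: {s0, s1, s2, s4, s5}

s0, s1, s2, s4, s5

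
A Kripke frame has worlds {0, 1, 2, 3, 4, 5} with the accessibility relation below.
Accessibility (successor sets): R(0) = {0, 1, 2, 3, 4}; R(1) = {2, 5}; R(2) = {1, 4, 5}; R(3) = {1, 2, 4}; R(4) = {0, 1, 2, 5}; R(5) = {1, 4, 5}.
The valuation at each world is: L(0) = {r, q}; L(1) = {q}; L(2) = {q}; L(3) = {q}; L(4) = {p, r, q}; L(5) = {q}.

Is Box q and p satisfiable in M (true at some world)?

Let φ = Box q and p. Evaluate φ at each world:
  0 (successors {0, 1, 2, 3, 4}): φ is false.
  1 (successors {2, 5}): φ is false.
  2 (successors {1, 4, 5}): φ is false.
  3 (successors {1, 2, 4}): φ is false.
  4 (successors {0, 1, 2, 5}): φ is true.
  5 (successors {1, 4, 5}): φ is false.
Detail at 4 (witness):
  At 4: Box q is true, p is true, so Box q and p is true.
    At 4: Box q requires q at every successor {0, 1, 2, 5}.
      At 0: q is true.
      At 1: q is true.
      At 2: q is true.
      At 5: q is true.
    So Box q is true at 4.

Yes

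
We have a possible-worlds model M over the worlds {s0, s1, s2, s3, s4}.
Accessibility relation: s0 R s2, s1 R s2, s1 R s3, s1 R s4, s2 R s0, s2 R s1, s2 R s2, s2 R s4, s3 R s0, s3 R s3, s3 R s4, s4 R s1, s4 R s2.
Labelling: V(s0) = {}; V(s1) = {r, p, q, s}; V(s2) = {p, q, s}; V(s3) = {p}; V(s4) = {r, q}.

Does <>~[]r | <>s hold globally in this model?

Let φ = <>~[]r | <>s. Evaluate φ at each world:
  s0 (successors {s2}): φ is true.
  s1 (successors {s2, s3, s4}): φ is true.
  s2 (successors {s0, s1, s2, s4}): φ is true.
  s3 (successors {s0, s3, s4}): φ is true.
  s4 (successors {s1, s2}): φ is true.
For instance, at s4:
  At s4: <>~[]r is true, <>s is true, so <>~[]r | <>s is true.
    At s4: <>~[]r requires ~[]r at some successor in {s1, s2}.
      ~[]r holds at s1, so <>~[]r is true at s4.
    At s4: <>s requires s at some successor in {s1, s2}.
      s holds at s1, so <>s is true at s4.

Yes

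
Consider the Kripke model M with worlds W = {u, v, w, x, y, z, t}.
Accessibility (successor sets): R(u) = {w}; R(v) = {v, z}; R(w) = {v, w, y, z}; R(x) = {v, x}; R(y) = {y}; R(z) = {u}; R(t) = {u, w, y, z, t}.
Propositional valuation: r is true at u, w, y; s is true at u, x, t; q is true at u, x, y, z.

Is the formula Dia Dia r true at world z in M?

At z: Dia Dia r requires Dia r at some successor in {u}.
  Dia r holds at u, so Dia Dia r is true at z.
    At u: Dia r requires r at some successor in {w}.
      r holds at w, so Dia r is true at u.

Yes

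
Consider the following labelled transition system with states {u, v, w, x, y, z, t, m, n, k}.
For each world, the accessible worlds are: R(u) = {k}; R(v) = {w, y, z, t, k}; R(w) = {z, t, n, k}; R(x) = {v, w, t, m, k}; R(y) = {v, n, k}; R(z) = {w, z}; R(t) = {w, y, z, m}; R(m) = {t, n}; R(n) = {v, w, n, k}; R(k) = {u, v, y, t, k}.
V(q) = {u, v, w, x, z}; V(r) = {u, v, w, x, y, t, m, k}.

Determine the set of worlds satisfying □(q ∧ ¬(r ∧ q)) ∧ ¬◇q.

Let φ = □(q ∧ ¬(r ∧ q)) ∧ ¬◇q. Evaluate φ at each world:
  u (successors {k}): φ is false.
  v (successors {w, y, z, t, k}): φ is false.
  w (successors {z, t, n, k}): φ is false.
  x (successors {v, w, t, m, k}): φ is false.
  y (successors {v, n, k}): φ is false.
  z (successors {w, z}): φ is false.
  t (successors {w, y, z, m}): φ is false.
  m (successors {t, n}): φ is false.
  n (successors {v, w, n, k}): φ is false.
  k (successors {u, v, y, t, k}): φ is false.
For instance, at n:
  At n: □(q ∧ ¬(r ∧ q)) is false, ¬◇q is false, so □(q ∧ ¬(r ∧ q)) ∧ ¬◇q is false.
    At n: □(q ∧ ¬(r ∧ q)) requires q ∧ ¬(r ∧ q) at every successor {v, w, n, k}.
      q ∧ ¬(r ∧ q) fails at v, so □(q ∧ ¬(r ∧ q)) is false at n.
    At n: ◇q is true, so ¬◇q is false.
      At n: ◇q requires q at some successor in {v, w, n, k}.
        q holds at v, so ◇q is true at n.
Satisfying worlds: none.

none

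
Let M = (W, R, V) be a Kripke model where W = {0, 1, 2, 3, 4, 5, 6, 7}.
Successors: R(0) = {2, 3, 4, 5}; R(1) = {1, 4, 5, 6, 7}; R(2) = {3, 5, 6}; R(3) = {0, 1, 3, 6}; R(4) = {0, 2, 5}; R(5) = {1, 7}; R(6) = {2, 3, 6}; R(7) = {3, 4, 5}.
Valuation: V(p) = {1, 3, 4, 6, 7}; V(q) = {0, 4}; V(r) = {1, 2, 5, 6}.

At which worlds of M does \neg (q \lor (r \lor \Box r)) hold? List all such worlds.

Recall that \Box ψ holds at a world iff ψ holds at every accessible world, and \Diamond ψ holds iff ψ holds at some accessible world.
Let φ = \neg (q \lor (r \lor \Box r)). Evaluate φ at each world:
  0 (successors {2, 3, 4, 5}): φ is false.
  1 (successors {1, 4, 5, 6, 7}): φ is false.
  2 (successors {3, 5, 6}): φ is false.
  3 (successors {0, 1, 3, 6}): φ is true.
  4 (successors {0, 2, 5}): φ is false.
  5 (successors {1, 7}): φ is false.
  6 (successors {2, 3, 6}): φ is false.
  7 (successors {3, 4, 5}): φ is true.
For instance, at 2:
  At 2: q \lor (r \lor \Box r) is true, so \neg (q \lor (r \lor \Box r)) is false.
    At 2: q is false, r \lor \Box r is true, so q \lor (r \lor \Box r) is true.
      At 2: r is true, \Box r is false, so r \lor \Box r is true.
Satisfying worlds: {3, 7}

3, 7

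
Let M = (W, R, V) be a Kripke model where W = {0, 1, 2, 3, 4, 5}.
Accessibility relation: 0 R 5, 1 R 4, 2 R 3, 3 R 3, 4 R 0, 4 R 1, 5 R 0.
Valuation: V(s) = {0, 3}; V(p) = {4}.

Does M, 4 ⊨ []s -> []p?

Yes

Recall that []ψ holds at a world iff ψ holds at every accessible world, and <>ψ holds iff ψ holds at some accessible world.
At 4: []s is false, []p is false, so []s -> []p is true.
  At 4: []s requires s at every successor {0, 1}.
    s fails at 1, so []s is false at 4.
  At 4: []p requires p at every successor {0, 1}.
    p fails at 0, so []p is false at 4.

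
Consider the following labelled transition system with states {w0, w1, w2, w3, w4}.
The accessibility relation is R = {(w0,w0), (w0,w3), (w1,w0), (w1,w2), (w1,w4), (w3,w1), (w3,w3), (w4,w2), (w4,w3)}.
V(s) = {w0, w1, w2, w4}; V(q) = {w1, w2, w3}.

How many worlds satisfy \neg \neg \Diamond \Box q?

Let φ = \neg \neg \Diamond \Box q. Evaluate φ at each world:
  w0 (successors {w0, w3}): φ is true.
  w1 (successors {w0, w2, w4}): φ is true.
  w2 (successors ∅): φ is false.
  w3 (successors {w1, w3}): φ is true.
  w4 (successors {w2, w3}): φ is true.
For instance, at w3:
  At w3: \neg \Diamond \Box q is false, so \neg \neg \Diamond \Box q is true.
    At w3: \Diamond \Box q is true, so \neg \Diamond \Box q is false.
      At w3: \Diamond \Box q requires \Box q at some successor in {w1, w3}.
        \Box q holds at w3, so \Diamond \Box q is true at w3.
Satisfying worlds: {w0, w1, w3, w4}

4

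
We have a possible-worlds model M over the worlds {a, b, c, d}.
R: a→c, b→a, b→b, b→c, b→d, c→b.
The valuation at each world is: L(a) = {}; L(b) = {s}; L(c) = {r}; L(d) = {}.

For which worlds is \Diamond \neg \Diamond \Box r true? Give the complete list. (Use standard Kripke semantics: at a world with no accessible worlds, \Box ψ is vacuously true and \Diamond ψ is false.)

a, b

Let φ = \Diamond \neg \Diamond \Box r. Evaluate φ at each world:
  a (successors {c}): φ is true.
  b (successors {a, b, c, d}): φ is true.
  c (successors {b}): φ is false.
  d (successors ∅): φ is false.
For instance, at a:
  At a: \Diamond \neg \Diamond \Box r requires \neg \Diamond \Box r at some successor in {c}.
    \neg \Diamond \Box r holds at c, so \Diamond \neg \Diamond \Box r is true at a.
      At c: \Diamond \Box r is false, so \neg \Diamond \Box r is true.
Satisfying worlds: {a, b}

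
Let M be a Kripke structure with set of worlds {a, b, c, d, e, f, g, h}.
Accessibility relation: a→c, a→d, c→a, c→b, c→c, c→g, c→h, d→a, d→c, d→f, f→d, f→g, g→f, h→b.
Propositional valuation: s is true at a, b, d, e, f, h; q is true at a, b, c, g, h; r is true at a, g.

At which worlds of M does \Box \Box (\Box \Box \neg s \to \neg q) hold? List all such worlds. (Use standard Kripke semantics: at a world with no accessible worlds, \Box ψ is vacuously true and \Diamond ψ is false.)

Let φ = \Box \Box (\Box \Box \neg s \to \neg q). Evaluate φ at each world:
  a (successors {c, d}): φ is false.
  b (successors ∅): φ is true.
  c (successors {a, b, c, g, h}): φ is false.
  d (successors {a, c, f}): φ is false.
  e (successors ∅): φ is true.
  f (successors {d, g}): φ is true.
  g (successors {f}): φ is true.
  h (successors {b}): φ is true.
For instance, at a:
  At a: \Box \Box (\Box \Box \neg s \to \neg q) requires \Box (\Box \Box \neg s \to \neg q) at every successor {c, d}.
    \Box (\Box \Box \neg s \to \neg q) fails at c, so \Box \Box (\Box \Box \neg s \to \neg q) is false at a.
      At c: \Box (\Box \Box \neg s \to \neg q) requires \Box \Box \neg s \to \neg q at every successor {a, b, c, g, h}.
        \Box \Box \neg s \to \neg q fails at b, so \Box (\Box \Box \neg s \to \neg q) is false at c.
Satisfying worlds: {b, e, f, g, h}

b, e, f, g, h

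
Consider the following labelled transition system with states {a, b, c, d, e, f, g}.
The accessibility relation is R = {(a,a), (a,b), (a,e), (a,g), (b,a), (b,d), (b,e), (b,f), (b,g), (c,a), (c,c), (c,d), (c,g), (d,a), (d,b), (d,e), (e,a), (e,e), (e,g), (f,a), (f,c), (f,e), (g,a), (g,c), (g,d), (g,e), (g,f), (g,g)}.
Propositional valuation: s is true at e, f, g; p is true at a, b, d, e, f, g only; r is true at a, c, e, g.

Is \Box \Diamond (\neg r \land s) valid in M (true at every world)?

No

Let φ = \Box \Diamond (\neg r \land s). Evaluate φ at each world:
  a (successors {a, b, e, g}): φ is false.
  b (successors {a, d, e, f, g}): φ is false.
  c (successors {a, c, d, g}): φ is false.
  d (successors {a, b, e}): φ is false.
  e (successors {a, e, g}): φ is false.
  f (successors {a, c, e}): φ is false.
  g (successors {a, c, d, e, f, g}): φ is false.
Detail at a (counterexample):
  At a: \Box \Diamond (\neg r \land s) requires \Diamond (\neg r \land s) at every successor {a, b, e, g}.
    \Diamond (\neg r \land s) fails at a, so \Box \Diamond (\neg r \land s) is false at a.
      At a: \Diamond (\neg r \land s) requires \neg r \land s at some successor in {a, b, e, g}.
        At a: \neg r \land s is false.
        At b: \neg r \land s is false.
        At e: \neg r \land s is false.
        At g: \neg r \land s is false.
      So \Diamond (\neg r \land s) is false at a.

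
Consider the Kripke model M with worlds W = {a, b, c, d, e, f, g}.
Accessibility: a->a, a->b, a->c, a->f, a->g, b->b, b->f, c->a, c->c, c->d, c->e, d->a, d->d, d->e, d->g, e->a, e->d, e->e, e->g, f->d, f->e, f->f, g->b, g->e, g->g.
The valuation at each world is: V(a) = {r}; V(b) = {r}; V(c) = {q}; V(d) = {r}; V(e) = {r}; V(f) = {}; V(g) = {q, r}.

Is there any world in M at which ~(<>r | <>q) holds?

Recall that <>ψ holds at a world iff ψ holds at some accessible world.
Let φ = ~(<>r | <>q). Evaluate φ at each world:
  a (successors {a, b, c, f, g}): φ is false.
  b (successors {b, f}): φ is false.
  c (successors {a, c, d, e}): φ is false.
  d (successors {a, d, e, g}): φ is false.
  e (successors {a, d, e, g}): φ is false.
  f (successors {d, e, f}): φ is false.
  g (successors {b, e, g}): φ is false.
For instance, at f:
  At f: <>r | <>q is true, so ~(<>r | <>q) is false.
    At f: <>r is true, <>q is false, so <>r | <>q is true.
      At f: <>r requires r at some successor in {d, e, f}.
        r holds at d, so <>r is true at f.
      At f: <>q requires q at some successor in {d, e, f}.
        At d: q is false.
        At e: q is false.
        At f: q is false.
      So <>q is false at f.

No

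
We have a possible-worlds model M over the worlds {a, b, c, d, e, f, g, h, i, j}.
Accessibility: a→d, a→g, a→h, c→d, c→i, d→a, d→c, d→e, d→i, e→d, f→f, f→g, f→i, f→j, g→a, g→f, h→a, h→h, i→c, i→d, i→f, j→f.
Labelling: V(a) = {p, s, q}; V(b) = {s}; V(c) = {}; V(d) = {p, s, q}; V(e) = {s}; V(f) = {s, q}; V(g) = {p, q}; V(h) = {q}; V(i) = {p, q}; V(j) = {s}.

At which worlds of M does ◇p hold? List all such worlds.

a, c, d, e, f, g, h, i

Let φ = ◇p. Evaluate φ at each world:
  a (successors {d, g, h}): φ is true.
  b (successors ∅): φ is false.
  c (successors {d, i}): φ is true.
  d (successors {a, c, e, i}): φ is true.
  e (successors {d}): φ is true.
  f (successors {f, g, i, j}): φ is true.
  g (successors {a, f}): φ is true.
  h (successors {a, h}): φ is true.
  i (successors {c, d, f}): φ is true.
  j (successors {f}): φ is false.
For instance, at a:
  At a: ◇p requires p at some successor in {d, g, h}.
    p holds at d, so ◇p is true at a.
Satisfying worlds: {a, c, d, e, f, g, h, i}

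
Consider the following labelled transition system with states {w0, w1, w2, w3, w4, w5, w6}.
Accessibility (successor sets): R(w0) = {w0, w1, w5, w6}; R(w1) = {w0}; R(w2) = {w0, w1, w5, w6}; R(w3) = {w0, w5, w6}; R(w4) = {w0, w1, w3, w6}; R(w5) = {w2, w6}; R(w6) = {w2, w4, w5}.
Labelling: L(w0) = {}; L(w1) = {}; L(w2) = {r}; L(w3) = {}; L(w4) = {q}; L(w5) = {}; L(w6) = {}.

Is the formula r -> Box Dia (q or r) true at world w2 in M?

At w2: r is true, Box Dia (q or r) is false, so r -> Box Dia (q or r) is false.
  At w2: Box Dia (q or r) requires Dia (q or r) at every successor {w0, w1, w5, w6}.
    Dia (q or r) fails at w0, so Box Dia (q or r) is false at w2.
      At w0: Dia (q or r) requires q or r at some successor in {w0, w1, w5, w6}.
        At w0: q or r is false.
        At w1: q or r is false.
        At w5: q or r is false.
        At w6: q or r is false.
      So Dia (q or r) is false at w0.

No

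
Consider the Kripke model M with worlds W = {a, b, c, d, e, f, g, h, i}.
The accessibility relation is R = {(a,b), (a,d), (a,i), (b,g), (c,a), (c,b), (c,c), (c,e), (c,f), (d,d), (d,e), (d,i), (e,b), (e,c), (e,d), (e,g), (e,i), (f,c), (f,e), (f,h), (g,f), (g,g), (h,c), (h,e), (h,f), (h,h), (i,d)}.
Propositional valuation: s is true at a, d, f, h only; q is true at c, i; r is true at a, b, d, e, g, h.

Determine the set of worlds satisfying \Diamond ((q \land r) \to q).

Recall that \Diamond ψ holds at a world iff ψ holds at some accessible world.
Let φ = \Diamond ((q \land r) \to q). Evaluate φ at each world:
  a (successors {b, d, i}): φ is true.
  b (successors {g}): φ is true.
  c (successors {a, b, c, e, f}): φ is true.
  d (successors {d, e, i}): φ is true.
  e (successors {b, c, d, g, i}): φ is true.
  f (successors {c, e, h}): φ is true.
  g (successors {f, g}): φ is true.
  h (successors {c, e, f, h}): φ is true.
  i (successors {d}): φ is true.
For instance, at e:
  At e: \Diamond ((q \land r) \to q) requires (q \land r) \to q at some successor in {b, c, d, g, i}.
    (q \land r) \to q holds at b, so \Diamond ((q \land r) \to q) is true at e.
Satisfying worlds: {a, b, c, d, e, f, g, h, i}

a, b, c, d, e, f, g, h, i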